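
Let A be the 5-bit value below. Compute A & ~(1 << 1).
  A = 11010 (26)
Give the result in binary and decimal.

Mask = ~(1 << 1) = 11101
Bit 1 of A is 1, so AND-ing with the mask clears it to 0.
  11010
& 11101
-------
  11000

Answer: 11000 (24)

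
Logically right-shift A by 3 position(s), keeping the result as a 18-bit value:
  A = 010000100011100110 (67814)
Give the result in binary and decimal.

Logical shift right by 3: drop the bottom 3 bit(s), prepend 3 zero(s) on the left.
  010000100011100110  ->  keep [010000100011100], discard [110], prepend 000
= 000010000100011100

Answer: 000010000100011100 (8476)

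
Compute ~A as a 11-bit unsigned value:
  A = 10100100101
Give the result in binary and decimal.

Flip each bit (0->1, 1->0):
  10100100101
  01011011010

Answer: 01011011010 (730)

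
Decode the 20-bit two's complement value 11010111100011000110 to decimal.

MSB is 1, so the value is negative. Find the magnitude:
1. Invert bits:  00101000011100111001
2. Add 1:        00101000011100111010  = 165690
3. Apply sign:   -165690

Answer: -165690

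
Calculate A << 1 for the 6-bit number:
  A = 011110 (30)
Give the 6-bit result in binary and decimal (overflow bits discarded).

Shift left by 1: drop the top 1 bit(s), append 1 zero(s) on the right.
  011110  ->  discard [0], keep [11110], append 0
= 111100

Answer: 111100 (60)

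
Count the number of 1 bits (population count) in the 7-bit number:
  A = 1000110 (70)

1000110
1-bits at positions (from bit 0 = LSB): 1, 2, 6
Count = 3

Answer: 3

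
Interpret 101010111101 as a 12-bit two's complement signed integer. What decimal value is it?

MSB is 1, so the value is negative. Find the magnitude:
1. Invert bits:  010101000010
2. Add 1:        010101000011  = 1347
3. Apply sign:   -1347

Answer: -1347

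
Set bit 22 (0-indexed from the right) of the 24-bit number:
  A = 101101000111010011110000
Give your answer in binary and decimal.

Mask = 1 << 22 = 010000000000000000000000
Bit 22 of A is 0, so OR-ing with the mask flips it to 1.
  101101000111010011110000
| 010000000000000000000000
--------------------------
  111101000111010011110000

Answer: 111101000111010011110000 (16020720)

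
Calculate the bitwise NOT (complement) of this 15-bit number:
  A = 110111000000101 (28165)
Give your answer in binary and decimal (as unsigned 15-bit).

Flip each bit (0->1, 1->0):
  110111000000101
  001000111111010

Answer: 001000111111010 (4602)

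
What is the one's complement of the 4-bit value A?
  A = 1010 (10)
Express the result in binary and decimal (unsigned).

Flip each bit (0->1, 1->0):
  1010
  0101

Answer: 0101 (5)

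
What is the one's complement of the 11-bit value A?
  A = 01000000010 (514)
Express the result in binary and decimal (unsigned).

Flip each bit (0->1, 1->0):
  01000000010
  10111111101

Answer: 10111111101 (1533)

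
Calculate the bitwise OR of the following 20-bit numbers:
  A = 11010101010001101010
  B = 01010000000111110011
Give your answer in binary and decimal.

Apply | to each column (1 where either bit is 1):
  11010101010001101010
| 01010000000111110011
----------------------
  11010101010111111011

Answer: 11010101010111111011 (873979)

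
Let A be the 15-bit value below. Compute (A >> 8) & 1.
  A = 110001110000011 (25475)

Bit 8 is the 9th from the right.
  110001110000011
        ^
That bit is 1.

Answer: 1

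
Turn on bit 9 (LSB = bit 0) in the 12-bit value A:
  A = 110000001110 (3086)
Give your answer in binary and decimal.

Mask = 1 << 9 = 001000000000
Bit 9 of A is 0, so OR-ing with the mask flips it to 1.
  110000001110
| 001000000000
--------------
  111000001110

Answer: 111000001110 (3598)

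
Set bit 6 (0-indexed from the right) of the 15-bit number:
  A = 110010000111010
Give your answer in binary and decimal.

Mask = 1 << 6 = 000000001000000
Bit 6 of A is 0, so OR-ing with the mask flips it to 1.
  110010000111010
| 000000001000000
-----------------
  110010001111010

Answer: 110010001111010 (25722)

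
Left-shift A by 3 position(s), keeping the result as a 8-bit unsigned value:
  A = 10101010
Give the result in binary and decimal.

Shift left by 3: drop the top 3 bit(s), append 3 zero(s) on the right.
  10101010  ->  discard [101], keep [01010], append 000
= 01010000

Answer: 01010000 (80)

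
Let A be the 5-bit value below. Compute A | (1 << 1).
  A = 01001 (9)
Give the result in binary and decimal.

Mask = 1 << 1 = 00010
Bit 1 of A is 0, so OR-ing with the mask flips it to 1.
  01001
| 00010
-------
  01011

Answer: 01011 (11)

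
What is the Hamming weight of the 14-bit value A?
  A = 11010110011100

11010110011100
1-bits at positions (from bit 0 = LSB): 2, 3, 4, 7, 8, 10, 12, 13
Count = 8

Answer: 8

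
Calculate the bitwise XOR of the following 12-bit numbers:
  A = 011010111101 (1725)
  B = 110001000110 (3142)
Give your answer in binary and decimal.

Apply ^ to each column (1 where bits differ):
  011010111101
^ 110001000110
--------------
  101011111011

Answer: 101011111011 (2811)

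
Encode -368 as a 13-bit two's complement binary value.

1. Binary of +368:  0000101110000
2. Invert bits:     1111010001111
3. Add 1:           1111010010000

Answer: 1111010010000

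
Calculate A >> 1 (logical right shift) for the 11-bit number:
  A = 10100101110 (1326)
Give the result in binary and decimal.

Logical shift right by 1: drop the bottom 1 bit(s), prepend 1 zero(s) on the left.
  10100101110  ->  keep [1010010111], discard [0], prepend 0
= 01010010111

Answer: 01010010111 (663)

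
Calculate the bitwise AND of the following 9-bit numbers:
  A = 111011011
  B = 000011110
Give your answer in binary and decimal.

Apply & to each column (1 only where both bits are 1):
  111011011
& 000011110
-----------
  000011010

Answer: 000011010 (26)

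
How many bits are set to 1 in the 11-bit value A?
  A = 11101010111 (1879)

11101010111
1-bits at positions (from bit 0 = LSB): 0, 1, 2, 4, 6, 8, 9, 10
Count = 8

Answer: 8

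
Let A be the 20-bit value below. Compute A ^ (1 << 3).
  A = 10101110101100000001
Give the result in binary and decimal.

Mask = 1 << 3 = 00000000000000001000
Bit 3 of A is 0; XOR with the mask flips it to 1.
  10101110101100000001
^ 00000000000000001000
----------------------
  10101110101100001001

Answer: 10101110101100001001 (715529)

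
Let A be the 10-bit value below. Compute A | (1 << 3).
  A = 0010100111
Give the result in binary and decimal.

Mask = 1 << 3 = 0000001000
Bit 3 of A is 0, so OR-ing with the mask flips it to 1.
  0010100111
| 0000001000
------------
  0010101111

Answer: 0010101111 (175)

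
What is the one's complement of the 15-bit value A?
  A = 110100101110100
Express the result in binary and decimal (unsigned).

Flip each bit (0->1, 1->0):
  110100101110100
  001011010001011

Answer: 001011010001011 (5771)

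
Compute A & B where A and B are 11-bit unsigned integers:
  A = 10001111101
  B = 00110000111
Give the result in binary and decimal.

Apply & to each column (1 only where both bits are 1):
  10001111101
& 00110000111
-------------
  00000000101

Answer: 00000000101 (5)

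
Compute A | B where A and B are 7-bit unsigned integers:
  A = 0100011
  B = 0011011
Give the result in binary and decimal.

Apply | to each column (1 where either bit is 1):
  0100011
| 0011011
---------
  0111011

Answer: 0111011 (59)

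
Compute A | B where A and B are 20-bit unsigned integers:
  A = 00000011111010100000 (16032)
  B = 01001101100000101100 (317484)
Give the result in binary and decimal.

Apply | to each column (1 where either bit is 1):
  00000011111010100000
| 01001101100000101100
----------------------
  01001111111010101100

Answer: 01001111111010101100 (327340)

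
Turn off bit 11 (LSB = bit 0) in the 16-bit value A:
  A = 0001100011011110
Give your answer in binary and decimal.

Mask = ~(1 << 11) = 1111011111111111
Bit 11 of A is 1, so AND-ing with the mask clears it to 0.
  0001100011011110
& 1111011111111111
------------------
  0001000011011110

Answer: 0001000011011110 (4318)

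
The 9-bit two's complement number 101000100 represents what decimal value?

MSB is 1, so the value is negative. Find the magnitude:
1. Invert bits:  010111011
2. Add 1:        010111100  = 188
3. Apply sign:   -188

Answer: -188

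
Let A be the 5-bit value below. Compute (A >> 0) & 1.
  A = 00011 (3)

Bit 0 is the 1st from the right.
  00011
      ^
That bit is 1.

Answer: 1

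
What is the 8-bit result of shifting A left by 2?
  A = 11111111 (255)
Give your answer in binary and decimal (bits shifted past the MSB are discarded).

Shift left by 2: drop the top 2 bit(s), append 2 zero(s) on the right.
  11111111  ->  discard [11], keep [111111], append 00
= 11111100

Answer: 11111100 (252)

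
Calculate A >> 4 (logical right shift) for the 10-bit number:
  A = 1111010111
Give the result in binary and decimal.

Logical shift right by 4: drop the bottom 4 bit(s), prepend 4 zero(s) on the left.
  1111010111  ->  keep [111101], discard [0111], prepend 0000
= 0000111101

Answer: 0000111101 (61)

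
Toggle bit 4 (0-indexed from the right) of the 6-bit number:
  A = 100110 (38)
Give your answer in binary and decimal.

Mask = 1 << 4 = 010000
Bit 4 of A is 0; XOR with the mask flips it to 1.
  100110
^ 010000
--------
  110110

Answer: 110110 (54)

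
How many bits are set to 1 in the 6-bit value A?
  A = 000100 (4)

000100
1-bits at positions (from bit 0 = LSB): 2
Count = 1

Answer: 1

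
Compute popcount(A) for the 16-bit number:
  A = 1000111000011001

1000111000011001
1-bits at positions (from bit 0 = LSB): 0, 3, 4, 9, 10, 11, 15
Count = 7

Answer: 7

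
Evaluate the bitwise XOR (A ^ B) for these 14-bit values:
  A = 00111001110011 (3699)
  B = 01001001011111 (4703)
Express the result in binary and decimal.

Apply ^ to each column (1 where bits differ):
  00111001110011
^ 01001001011111
----------------
  01110000101100

Answer: 01110000101100 (7212)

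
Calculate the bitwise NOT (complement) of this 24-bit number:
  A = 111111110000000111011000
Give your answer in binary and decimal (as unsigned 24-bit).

Flip each bit (0->1, 1->0):
  111111110000000111011000
  000000001111111000100111

Answer: 000000001111111000100111 (65063)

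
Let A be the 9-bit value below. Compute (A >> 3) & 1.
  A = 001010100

Bit 3 is the 4th from the right.
  001010100
       ^
That bit is 0.

Answer: 0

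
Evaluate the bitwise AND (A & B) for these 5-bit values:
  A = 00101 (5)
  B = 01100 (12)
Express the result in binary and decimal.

Apply & to each column (1 only where both bits are 1):
  00101
& 01100
-------
  00100

Answer: 00100 (4)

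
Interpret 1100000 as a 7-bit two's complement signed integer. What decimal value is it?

MSB is 1, so the value is negative. Find the magnitude:
1. Invert bits:  0011111
2. Add 1:        0100000  = 32
3. Apply sign:   -32

Answer: -32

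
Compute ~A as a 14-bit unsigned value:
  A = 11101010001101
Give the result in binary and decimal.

Flip each bit (0->1, 1->0):
  11101010001101
  00010101110010

Answer: 00010101110010 (1394)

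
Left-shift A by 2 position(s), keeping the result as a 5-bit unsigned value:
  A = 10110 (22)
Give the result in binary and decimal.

Shift left by 2: drop the top 2 bit(s), append 2 zero(s) on the right.
  10110  ->  discard [10], keep [110], append 00
= 11000

Answer: 11000 (24)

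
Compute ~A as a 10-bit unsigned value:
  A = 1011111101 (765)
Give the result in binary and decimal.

Flip each bit (0->1, 1->0):
  1011111101
  0100000010

Answer: 0100000010 (258)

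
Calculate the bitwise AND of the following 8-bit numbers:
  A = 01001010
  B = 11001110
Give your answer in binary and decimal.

Apply & to each column (1 only where both bits are 1):
  01001010
& 11001110
----------
  01001010

Answer: 01001010 (74)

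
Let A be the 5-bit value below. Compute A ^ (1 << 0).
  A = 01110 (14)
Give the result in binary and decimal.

Mask = 1 << 0 = 00001
Bit 0 of A is 0; XOR with the mask flips it to 1.
  01110
^ 00001
-------
  01111

Answer: 01111 (15)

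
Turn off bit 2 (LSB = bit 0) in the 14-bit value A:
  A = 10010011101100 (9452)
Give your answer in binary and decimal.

Mask = ~(1 << 2) = 11111111111011
Bit 2 of A is 1, so AND-ing with the mask clears it to 0.
  10010011101100
& 11111111111011
----------------
  10010011101000

Answer: 10010011101000 (9448)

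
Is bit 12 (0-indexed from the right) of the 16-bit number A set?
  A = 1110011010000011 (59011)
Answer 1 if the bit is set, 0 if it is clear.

Bit 12 is the 13th from the right.
  1110011010000011
     ^
That bit is 0.

Answer: 0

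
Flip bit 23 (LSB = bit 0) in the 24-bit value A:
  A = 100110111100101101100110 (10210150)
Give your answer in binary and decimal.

Mask = 1 << 23 = 100000000000000000000000
Bit 23 of A is 1; XOR with the mask flips it to 0.
  100110111100101101100110
^ 100000000000000000000000
--------------------------
  000110111100101101100110

Answer: 000110111100101101100110 (1821542)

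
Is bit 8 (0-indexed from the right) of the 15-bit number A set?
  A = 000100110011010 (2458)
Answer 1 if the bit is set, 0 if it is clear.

Bit 8 is the 9th from the right.
  000100110011010
        ^
That bit is 1.

Answer: 1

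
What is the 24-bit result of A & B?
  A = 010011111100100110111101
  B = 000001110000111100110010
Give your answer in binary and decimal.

Apply & to each column (1 only where both bits are 1):
  010011111100100110111101
& 000001110000111100110010
--------------------------
  000001110000100100110000

Answer: 000001110000100100110000 (461104)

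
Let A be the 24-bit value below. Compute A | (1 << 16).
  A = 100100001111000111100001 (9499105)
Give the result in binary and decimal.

Mask = 1 << 16 = 000000010000000000000000
Bit 16 of A is 0, so OR-ing with the mask flips it to 1.
  100100001111000111100001
| 000000010000000000000000
--------------------------
  100100011111000111100001

Answer: 100100011111000111100001 (9564641)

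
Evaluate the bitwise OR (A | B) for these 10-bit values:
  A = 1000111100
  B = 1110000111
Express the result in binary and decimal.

Apply | to each column (1 where either bit is 1):
  1000111100
| 1110000111
------------
  1110111111

Answer: 1110111111 (959)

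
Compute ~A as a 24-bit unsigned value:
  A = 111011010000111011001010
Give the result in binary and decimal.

Flip each bit (0->1, 1->0):
  111011010000111011001010
  000100101111000100110101

Answer: 000100101111000100110101 (1241397)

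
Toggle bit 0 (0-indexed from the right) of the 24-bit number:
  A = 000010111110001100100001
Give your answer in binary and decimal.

Mask = 1 << 0 = 000000000000000000000001
Bit 0 of A is 1; XOR with the mask flips it to 0.
  000010111110001100100001
^ 000000000000000000000001
--------------------------
  000010111110001100100000

Answer: 000010111110001100100000 (779040)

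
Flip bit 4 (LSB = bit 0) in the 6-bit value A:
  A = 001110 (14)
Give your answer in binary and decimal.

Mask = 1 << 4 = 010000
Bit 4 of A is 0; XOR with the mask flips it to 1.
  001110
^ 010000
--------
  011110

Answer: 011110 (30)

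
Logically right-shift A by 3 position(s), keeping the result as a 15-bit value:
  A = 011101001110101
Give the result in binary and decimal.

Logical shift right by 3: drop the bottom 3 bit(s), prepend 3 zero(s) on the left.
  011101001110101  ->  keep [011101001110], discard [101], prepend 000
= 000011101001110

Answer: 000011101001110 (1870)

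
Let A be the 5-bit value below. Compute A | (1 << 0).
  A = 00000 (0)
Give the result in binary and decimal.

Mask = 1 << 0 = 00001
Bit 0 of A is 0, so OR-ing with the mask flips it to 1.
  00000
| 00001
-------
  00001

Answer: 00001 (1)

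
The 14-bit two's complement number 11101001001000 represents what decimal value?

MSB is 1, so the value is negative. Find the magnitude:
1. Invert bits:  00010110110111
2. Add 1:        00010110111000  = 1464
3. Apply sign:   -1464

Answer: -1464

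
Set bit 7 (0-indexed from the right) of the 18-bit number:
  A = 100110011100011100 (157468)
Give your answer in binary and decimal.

Mask = 1 << 7 = 000000000010000000
Bit 7 of A is 0, so OR-ing with the mask flips it to 1.
  100110011100011100
| 000000000010000000
--------------------
  100110011110011100

Answer: 100110011110011100 (157596)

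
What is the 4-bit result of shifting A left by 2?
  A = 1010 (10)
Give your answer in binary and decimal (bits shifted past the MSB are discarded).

Shift left by 2: drop the top 2 bit(s), append 2 zero(s) on the right.
  1010  ->  discard [10], keep [10], append 00
= 1000

Answer: 1000 (8)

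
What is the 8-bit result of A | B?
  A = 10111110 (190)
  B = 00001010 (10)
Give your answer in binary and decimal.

Apply | to each column (1 where either bit is 1):
  10111110
| 00001010
----------
  10111110

Answer: 10111110 (190)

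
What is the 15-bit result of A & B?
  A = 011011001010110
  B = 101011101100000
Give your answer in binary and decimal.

Apply & to each column (1 only where both bits are 1):
  011011001010110
& 101011101100000
-----------------
  001011001000000

Answer: 001011001000000 (5696)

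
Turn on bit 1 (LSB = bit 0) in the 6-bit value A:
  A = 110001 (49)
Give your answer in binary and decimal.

Mask = 1 << 1 = 000010
Bit 1 of A is 0, so OR-ing with the mask flips it to 1.
  110001
| 000010
--------
  110011

Answer: 110011 (51)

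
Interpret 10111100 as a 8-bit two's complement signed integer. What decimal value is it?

MSB is 1, so the value is negative. Find the magnitude:
1. Invert bits:  01000011
2. Add 1:        01000100  = 68
3. Apply sign:   -68

Answer: -68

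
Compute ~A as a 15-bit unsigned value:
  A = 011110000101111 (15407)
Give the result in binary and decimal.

Flip each bit (0->1, 1->0):
  011110000101111
  100001111010000

Answer: 100001111010000 (17360)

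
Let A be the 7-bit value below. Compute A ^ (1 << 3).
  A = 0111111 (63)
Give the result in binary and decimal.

Mask = 1 << 3 = 0001000
Bit 3 of A is 1; XOR with the mask flips it to 0.
  0111111
^ 0001000
---------
  0110111

Answer: 0110111 (55)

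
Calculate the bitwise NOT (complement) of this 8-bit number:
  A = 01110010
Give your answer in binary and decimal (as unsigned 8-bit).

Flip each bit (0->1, 1->0):
  01110010
  10001101

Answer: 10001101 (141)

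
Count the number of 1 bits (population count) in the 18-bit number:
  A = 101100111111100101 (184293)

101100111111100101
1-bits at positions (from bit 0 = LSB): 0, 2, 5, 6, 7, 8, 9, 10, 11, 14, 15, 17
Count = 12

Answer: 12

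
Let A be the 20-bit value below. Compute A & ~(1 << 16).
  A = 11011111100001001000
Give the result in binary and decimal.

Mask = ~(1 << 16) = 11101111111111111111
Bit 16 of A is 1, so AND-ing with the mask clears it to 0.
  11011111100001001000
& 11101111111111111111
----------------------
  11001111100001001000

Answer: 11001111100001001000 (849992)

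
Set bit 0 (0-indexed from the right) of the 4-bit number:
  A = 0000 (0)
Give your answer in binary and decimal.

Mask = 1 << 0 = 0001
Bit 0 of A is 0, so OR-ing with the mask flips it to 1.
  0000
| 0001
------
  0001

Answer: 0001 (1)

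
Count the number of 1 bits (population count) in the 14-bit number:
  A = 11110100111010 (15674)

11110100111010
1-bits at positions (from bit 0 = LSB): 1, 3, 4, 5, 8, 10, 11, 12, 13
Count = 9

Answer: 9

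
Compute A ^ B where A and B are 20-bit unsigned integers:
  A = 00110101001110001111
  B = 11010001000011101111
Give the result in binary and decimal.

Apply ^ to each column (1 where bits differ):
  00110101001110001111
^ 11010001000011101111
----------------------
  11100100001101100000

Answer: 11100100001101100000 (934752)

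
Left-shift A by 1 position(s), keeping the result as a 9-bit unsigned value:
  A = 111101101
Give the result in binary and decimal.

Shift left by 1: drop the top 1 bit(s), append 1 zero(s) on the right.
  111101101  ->  discard [1], keep [11101101], append 0
= 111011010

Answer: 111011010 (474)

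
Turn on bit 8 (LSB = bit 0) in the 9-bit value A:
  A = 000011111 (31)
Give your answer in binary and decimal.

Mask = 1 << 8 = 100000000
Bit 8 of A is 0, so OR-ing with the mask flips it to 1.
  000011111
| 100000000
-----------
  100011111

Answer: 100011111 (287)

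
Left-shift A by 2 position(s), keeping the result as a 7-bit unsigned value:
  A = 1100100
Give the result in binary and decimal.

Shift left by 2: drop the top 2 bit(s), append 2 zero(s) on the right.
  1100100  ->  discard [11], keep [00100], append 00
= 0010000

Answer: 0010000 (16)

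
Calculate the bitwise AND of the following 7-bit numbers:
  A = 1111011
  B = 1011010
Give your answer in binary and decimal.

Apply & to each column (1 only where both bits are 1):
  1111011
& 1011010
---------
  1011010

Answer: 1011010 (90)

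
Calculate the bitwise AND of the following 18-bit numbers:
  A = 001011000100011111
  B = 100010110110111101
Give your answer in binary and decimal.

Apply & to each column (1 only where both bits are 1):
  001011000100011111
& 100010110110111101
--------------------
  000010000100011101

Answer: 000010000100011101 (8477)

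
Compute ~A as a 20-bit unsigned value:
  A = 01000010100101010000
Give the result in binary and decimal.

Flip each bit (0->1, 1->0):
  01000010100101010000
  10111101011010101111

Answer: 10111101011010101111 (775855)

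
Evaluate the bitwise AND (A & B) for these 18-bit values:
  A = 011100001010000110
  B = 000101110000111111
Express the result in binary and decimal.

Apply & to each column (1 only where both bits are 1):
  011100001010000110
& 000101110000111111
--------------------
  000100000000000110

Answer: 000100000000000110 (16390)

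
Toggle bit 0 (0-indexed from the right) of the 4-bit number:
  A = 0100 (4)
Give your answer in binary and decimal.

Mask = 1 << 0 = 0001
Bit 0 of A is 0; XOR with the mask flips it to 1.
  0100
^ 0001
------
  0101

Answer: 0101 (5)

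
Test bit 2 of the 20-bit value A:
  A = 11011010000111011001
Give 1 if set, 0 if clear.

Bit 2 is the 3rd from the right.
  11011010000111011001
                   ^
That bit is 0.

Answer: 0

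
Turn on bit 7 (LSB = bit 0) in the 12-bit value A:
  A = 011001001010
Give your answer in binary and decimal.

Mask = 1 << 7 = 000010000000
Bit 7 of A is 0, so OR-ing with the mask flips it to 1.
  011001001010
| 000010000000
--------------
  011011001010

Answer: 011011001010 (1738)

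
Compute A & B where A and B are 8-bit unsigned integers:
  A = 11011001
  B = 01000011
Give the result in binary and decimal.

Apply & to each column (1 only where both bits are 1):
  11011001
& 01000011
----------
  01000001

Answer: 01000001 (65)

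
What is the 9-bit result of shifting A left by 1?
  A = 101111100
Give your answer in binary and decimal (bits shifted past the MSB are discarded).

Shift left by 1: drop the top 1 bit(s), append 1 zero(s) on the right.
  101111100  ->  discard [1], keep [01111100], append 0
= 011111000

Answer: 011111000 (248)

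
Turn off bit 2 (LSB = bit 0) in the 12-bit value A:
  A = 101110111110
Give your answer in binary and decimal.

Mask = ~(1 << 2) = 111111111011
Bit 2 of A is 1, so AND-ing with the mask clears it to 0.
  101110111110
& 111111111011
--------------
  101110111010

Answer: 101110111010 (3002)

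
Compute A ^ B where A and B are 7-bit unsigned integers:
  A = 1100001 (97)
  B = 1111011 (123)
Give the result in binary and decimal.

Apply ^ to each column (1 where bits differ):
  1100001
^ 1111011
---------
  0011010

Answer: 0011010 (26)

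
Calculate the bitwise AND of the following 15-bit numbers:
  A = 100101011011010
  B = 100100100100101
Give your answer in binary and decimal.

Apply & to each column (1 only where both bits are 1):
  100101011011010
& 100100100100101
-----------------
  100100000000000

Answer: 100100000000000 (18432)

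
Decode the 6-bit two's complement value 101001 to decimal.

MSB is 1, so the value is negative. Find the magnitude:
1. Invert bits:  010110
2. Add 1:        010111  = 23
3. Apply sign:   -23

Answer: -23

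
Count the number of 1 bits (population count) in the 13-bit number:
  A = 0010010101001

0010010101001
1-bits at positions (from bit 0 = LSB): 0, 3, 5, 7, 10
Count = 5

Answer: 5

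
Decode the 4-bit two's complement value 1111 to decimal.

MSB is 1, so the value is negative. Find the magnitude:
1. Invert bits:  0000
2. Add 1:        0001  = 1
3. Apply sign:   -1

Answer: -1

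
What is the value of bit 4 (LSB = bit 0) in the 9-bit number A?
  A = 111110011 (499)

Bit 4 is the 5th from the right.
  111110011
      ^
That bit is 1.

Answer: 1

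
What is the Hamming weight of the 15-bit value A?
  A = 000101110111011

000101110111011
1-bits at positions (from bit 0 = LSB): 0, 1, 3, 4, 5, 7, 8, 9, 11
Count = 9

Answer: 9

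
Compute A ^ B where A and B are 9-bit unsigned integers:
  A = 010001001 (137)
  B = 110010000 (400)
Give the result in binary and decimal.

Apply ^ to each column (1 where bits differ):
  010001001
^ 110010000
-----------
  100011001

Answer: 100011001 (281)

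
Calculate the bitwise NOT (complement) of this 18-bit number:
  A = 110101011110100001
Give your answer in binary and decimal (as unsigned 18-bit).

Flip each bit (0->1, 1->0):
  110101011110100001
  001010100001011110

Answer: 001010100001011110 (43102)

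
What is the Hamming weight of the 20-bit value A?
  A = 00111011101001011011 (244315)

00111011101001011011
1-bits at positions (from bit 0 = LSB): 0, 1, 3, 4, 6, 9, 11, 12, 13, 15, 16, 17
Count = 12

Answer: 12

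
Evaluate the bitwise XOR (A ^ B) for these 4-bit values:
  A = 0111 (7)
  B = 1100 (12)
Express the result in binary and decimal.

Apply ^ to each column (1 where bits differ):
  0111
^ 1100
------
  1011

Answer: 1011 (11)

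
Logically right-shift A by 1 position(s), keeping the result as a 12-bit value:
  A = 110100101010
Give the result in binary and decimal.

Logical shift right by 1: drop the bottom 1 bit(s), prepend 1 zero(s) on the left.
  110100101010  ->  keep [11010010101], discard [0], prepend 0
= 011010010101

Answer: 011010010101 (1685)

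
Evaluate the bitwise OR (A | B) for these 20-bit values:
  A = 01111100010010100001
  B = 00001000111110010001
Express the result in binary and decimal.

Apply | to each column (1 where either bit is 1):
  01111100010010100001
| 00001000111110010001
----------------------
  01111100111110110001

Answer: 01111100111110110001 (511921)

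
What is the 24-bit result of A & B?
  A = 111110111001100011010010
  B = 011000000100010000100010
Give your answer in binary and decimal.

Apply & to each column (1 only where both bits are 1):
  111110111001100011010010
& 011000000100010000100010
--------------------------
  011000000000000000000010

Answer: 011000000000000000000010 (6291458)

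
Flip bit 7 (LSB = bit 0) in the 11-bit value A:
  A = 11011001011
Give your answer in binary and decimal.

Mask = 1 << 7 = 00010000000
Bit 7 of A is 1; XOR with the mask flips it to 0.
  11011001011
^ 00010000000
-------------
  11001001011

Answer: 11001001011 (1611)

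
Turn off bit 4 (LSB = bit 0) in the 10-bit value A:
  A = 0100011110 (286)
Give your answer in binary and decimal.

Mask = ~(1 << 4) = 1111101111
Bit 4 of A is 1, so AND-ing with the mask clears it to 0.
  0100011110
& 1111101111
------------
  0100001110

Answer: 0100001110 (270)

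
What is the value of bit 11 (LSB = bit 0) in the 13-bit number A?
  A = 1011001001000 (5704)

Bit 11 is the 12th from the right.
  1011001001000
   ^
That bit is 0.

Answer: 0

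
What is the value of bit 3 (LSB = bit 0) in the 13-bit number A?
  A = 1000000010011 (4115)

Bit 3 is the 4th from the right.
  1000000010011
           ^
That bit is 0.

Answer: 0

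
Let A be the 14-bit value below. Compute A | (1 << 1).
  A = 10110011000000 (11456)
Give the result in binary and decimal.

Mask = 1 << 1 = 00000000000010
Bit 1 of A is 0, so OR-ing with the mask flips it to 1.
  10110011000000
| 00000000000010
----------------
  10110011000010

Answer: 10110011000010 (11458)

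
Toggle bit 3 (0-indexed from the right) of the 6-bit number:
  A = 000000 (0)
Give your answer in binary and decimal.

Mask = 1 << 3 = 001000
Bit 3 of A is 0; XOR with the mask flips it to 1.
  000000
^ 001000
--------
  001000

Answer: 001000 (8)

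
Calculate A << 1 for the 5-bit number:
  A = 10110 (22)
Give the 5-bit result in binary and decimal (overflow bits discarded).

Shift left by 1: drop the top 1 bit(s), append 1 zero(s) on the right.
  10110  ->  discard [1], keep [0110], append 0
= 01100

Answer: 01100 (12)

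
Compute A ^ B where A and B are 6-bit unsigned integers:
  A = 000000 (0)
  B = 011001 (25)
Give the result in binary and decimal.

Apply ^ to each column (1 where bits differ):
  000000
^ 011001
--------
  011001

Answer: 011001 (25)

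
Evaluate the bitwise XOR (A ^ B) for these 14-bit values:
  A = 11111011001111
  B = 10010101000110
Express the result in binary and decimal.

Apply ^ to each column (1 where bits differ):
  11111011001111
^ 10010101000110
----------------
  01101110001001

Answer: 01101110001001 (7049)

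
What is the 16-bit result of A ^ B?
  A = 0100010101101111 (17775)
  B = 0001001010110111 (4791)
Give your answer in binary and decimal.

Apply ^ to each column (1 where bits differ):
  0100010101101111
^ 0001001010110111
------------------
  0101011111011000

Answer: 0101011111011000 (22488)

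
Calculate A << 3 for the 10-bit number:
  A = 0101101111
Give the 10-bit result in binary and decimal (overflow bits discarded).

Shift left by 3: drop the top 3 bit(s), append 3 zero(s) on the right.
  0101101111  ->  discard [010], keep [1101111], append 000
= 1101111000

Answer: 1101111000 (888)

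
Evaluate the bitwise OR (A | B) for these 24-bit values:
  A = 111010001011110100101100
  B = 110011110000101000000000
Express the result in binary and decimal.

Apply | to each column (1 where either bit is 1):
  111010001011110100101100
| 110011110000101000000000
--------------------------
  111011111011111100101100

Answer: 111011111011111100101100 (15712044)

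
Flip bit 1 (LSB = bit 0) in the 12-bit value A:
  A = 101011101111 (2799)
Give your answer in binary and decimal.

Mask = 1 << 1 = 000000000010
Bit 1 of A is 1; XOR with the mask flips it to 0.
  101011101111
^ 000000000010
--------------
  101011101101

Answer: 101011101101 (2797)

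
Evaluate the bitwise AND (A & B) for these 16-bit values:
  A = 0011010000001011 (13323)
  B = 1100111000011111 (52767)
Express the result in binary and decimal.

Apply & to each column (1 only where both bits are 1):
  0011010000001011
& 1100111000011111
------------------
  0000010000001011

Answer: 0000010000001011 (1035)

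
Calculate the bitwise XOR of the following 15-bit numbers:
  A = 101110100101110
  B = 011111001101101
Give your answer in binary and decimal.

Apply ^ to each column (1 where bits differ):
  101110100101110
^ 011111001101101
-----------------
  110001101000011

Answer: 110001101000011 (25411)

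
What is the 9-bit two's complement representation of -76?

1. Binary of +76:  001001100
2. Invert bits:     110110011
3. Add 1:           110110100

Answer: 110110100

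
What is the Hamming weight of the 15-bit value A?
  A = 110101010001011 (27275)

110101010001011
1-bits at positions (from bit 0 = LSB): 0, 1, 3, 7, 9, 11, 13, 14
Count = 8

Answer: 8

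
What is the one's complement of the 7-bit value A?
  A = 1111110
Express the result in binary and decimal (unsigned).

Flip each bit (0->1, 1->0):
  1111110
  0000001

Answer: 0000001 (1)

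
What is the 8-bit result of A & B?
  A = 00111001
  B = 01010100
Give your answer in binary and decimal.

Apply & to each column (1 only where both bits are 1):
  00111001
& 01010100
----------
  00010000

Answer: 00010000 (16)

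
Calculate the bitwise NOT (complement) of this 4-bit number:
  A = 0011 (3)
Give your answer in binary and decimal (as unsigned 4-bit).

Flip each bit (0->1, 1->0):
  0011
  1100

Answer: 1100 (12)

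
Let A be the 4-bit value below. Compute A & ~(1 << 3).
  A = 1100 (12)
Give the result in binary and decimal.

Mask = ~(1 << 3) = 0111
Bit 3 of A is 1, so AND-ing with the mask clears it to 0.
  1100
& 0111
------
  0100

Answer: 0100 (4)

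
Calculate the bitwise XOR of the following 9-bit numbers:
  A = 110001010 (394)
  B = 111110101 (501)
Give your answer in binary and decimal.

Apply ^ to each column (1 where bits differ):
  110001010
^ 111110101
-----------
  001111111

Answer: 001111111 (127)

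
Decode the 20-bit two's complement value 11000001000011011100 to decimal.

MSB is 1, so the value is negative. Find the magnitude:
1. Invert bits:  00111110111100100011
2. Add 1:        00111110111100100100  = 257828
3. Apply sign:   -257828

Answer: -257828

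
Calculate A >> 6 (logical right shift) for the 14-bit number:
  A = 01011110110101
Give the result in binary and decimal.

Logical shift right by 6: drop the bottom 6 bit(s), prepend 6 zero(s) on the left.
  01011110110101  ->  keep [01011110], discard [110101], prepend 000000
= 00000001011110

Answer: 00000001011110 (94)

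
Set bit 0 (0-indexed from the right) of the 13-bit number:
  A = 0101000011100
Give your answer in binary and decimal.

Mask = 1 << 0 = 0000000000001
Bit 0 of A is 0, so OR-ing with the mask flips it to 1.
  0101000011100
| 0000000000001
---------------
  0101000011101

Answer: 0101000011101 (2589)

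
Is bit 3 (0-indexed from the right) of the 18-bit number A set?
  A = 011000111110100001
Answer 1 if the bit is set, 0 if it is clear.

Bit 3 is the 4th from the right.
  011000111110100001
                ^
That bit is 0.

Answer: 0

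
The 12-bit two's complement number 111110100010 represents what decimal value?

MSB is 1, so the value is negative. Find the magnitude:
1. Invert bits:  000001011101
2. Add 1:        000001011110  = 94
3. Apply sign:   -94

Answer: -94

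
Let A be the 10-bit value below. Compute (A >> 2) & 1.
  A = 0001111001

Bit 2 is the 3rd from the right.
  0001111001
         ^
That bit is 0.

Answer: 0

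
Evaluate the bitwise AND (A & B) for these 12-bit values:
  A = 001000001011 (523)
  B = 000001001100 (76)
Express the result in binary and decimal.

Apply & to each column (1 only where both bits are 1):
  001000001011
& 000001001100
--------------
  000000001000

Answer: 000000001000 (8)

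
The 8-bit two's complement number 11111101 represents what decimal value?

MSB is 1, so the value is negative. Find the magnitude:
1. Invert bits:  00000010
2. Add 1:        00000011  = 3
3. Apply sign:   -3

Answer: -3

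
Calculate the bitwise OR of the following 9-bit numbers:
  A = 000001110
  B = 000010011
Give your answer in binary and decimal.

Apply | to each column (1 where either bit is 1):
  000001110
| 000010011
-----------
  000011111

Answer: 000011111 (31)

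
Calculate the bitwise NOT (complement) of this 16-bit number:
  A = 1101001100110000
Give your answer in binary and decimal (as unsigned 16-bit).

Flip each bit (0->1, 1->0):
  1101001100110000
  0010110011001111

Answer: 0010110011001111 (11471)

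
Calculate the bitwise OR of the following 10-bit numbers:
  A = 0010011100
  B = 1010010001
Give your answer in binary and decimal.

Apply | to each column (1 where either bit is 1):
  0010011100
| 1010010001
------------
  1010011101

Answer: 1010011101 (669)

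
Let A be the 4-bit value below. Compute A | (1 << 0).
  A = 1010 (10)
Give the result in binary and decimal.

Mask = 1 << 0 = 0001
Bit 0 of A is 0, so OR-ing with the mask flips it to 1.
  1010
| 0001
------
  1011

Answer: 1011 (11)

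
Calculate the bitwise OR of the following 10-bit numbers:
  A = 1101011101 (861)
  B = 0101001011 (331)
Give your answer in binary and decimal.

Apply | to each column (1 where either bit is 1):
  1101011101
| 0101001011
------------
  1101011111

Answer: 1101011111 (863)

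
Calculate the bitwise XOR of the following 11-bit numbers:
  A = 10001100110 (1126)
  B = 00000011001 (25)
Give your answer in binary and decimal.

Apply ^ to each column (1 where bits differ):
  10001100110
^ 00000011001
-------------
  10001111111

Answer: 10001111111 (1151)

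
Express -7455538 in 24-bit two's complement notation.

1. Binary of +7455538:  011100011100001100110010
2. Invert bits:     100011100011110011001101
3. Add 1:           100011100011110011001110

Answer: 100011100011110011001110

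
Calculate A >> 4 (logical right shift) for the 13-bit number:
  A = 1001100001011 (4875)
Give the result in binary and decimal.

Logical shift right by 4: drop the bottom 4 bit(s), prepend 4 zero(s) on the left.
  1001100001011  ->  keep [100110000], discard [1011], prepend 0000
= 0000100110000

Answer: 0000100110000 (304)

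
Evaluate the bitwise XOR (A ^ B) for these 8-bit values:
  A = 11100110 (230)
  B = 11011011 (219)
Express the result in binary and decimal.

Apply ^ to each column (1 where bits differ):
  11100110
^ 11011011
----------
  00111101

Answer: 00111101 (61)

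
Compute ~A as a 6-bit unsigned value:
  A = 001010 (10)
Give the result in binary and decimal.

Flip each bit (0->1, 1->0):
  001010
  110101

Answer: 110101 (53)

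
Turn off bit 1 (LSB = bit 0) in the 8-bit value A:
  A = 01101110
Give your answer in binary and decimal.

Mask = ~(1 << 1) = 11111101
Bit 1 of A is 1, so AND-ing with the mask clears it to 0.
  01101110
& 11111101
----------
  01101100

Answer: 01101100 (108)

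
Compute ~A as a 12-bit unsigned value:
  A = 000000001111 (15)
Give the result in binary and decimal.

Flip each bit (0->1, 1->0):
  000000001111
  111111110000

Answer: 111111110000 (4080)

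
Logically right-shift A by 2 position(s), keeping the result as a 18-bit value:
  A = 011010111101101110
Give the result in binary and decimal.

Logical shift right by 2: drop the bottom 2 bit(s), prepend 2 zero(s) on the left.
  011010111101101110  ->  keep [0110101111011011], discard [10], prepend 00
= 000110101111011011

Answer: 000110101111011011 (27611)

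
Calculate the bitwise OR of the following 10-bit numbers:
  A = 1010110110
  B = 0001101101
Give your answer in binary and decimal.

Apply | to each column (1 where either bit is 1):
  1010110110
| 0001101101
------------
  1011111111

Answer: 1011111111 (767)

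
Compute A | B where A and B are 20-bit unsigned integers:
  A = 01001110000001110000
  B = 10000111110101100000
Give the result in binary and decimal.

Apply | to each column (1 where either bit is 1):
  01001110000001110000
| 10000111110101100000
----------------------
  11001111110101110000

Answer: 11001111110101110000 (851312)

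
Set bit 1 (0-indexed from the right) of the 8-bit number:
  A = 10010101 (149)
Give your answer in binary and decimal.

Mask = 1 << 1 = 00000010
Bit 1 of A is 0, so OR-ing with the mask flips it to 1.
  10010101
| 00000010
----------
  10010111

Answer: 10010111 (151)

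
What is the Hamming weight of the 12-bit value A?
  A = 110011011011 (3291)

110011011011
1-bits at positions (from bit 0 = LSB): 0, 1, 3, 4, 6, 7, 10, 11
Count = 8

Answer: 8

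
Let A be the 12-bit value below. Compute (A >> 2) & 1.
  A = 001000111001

Bit 2 is the 3rd from the right.
  001000111001
           ^
That bit is 0.

Answer: 0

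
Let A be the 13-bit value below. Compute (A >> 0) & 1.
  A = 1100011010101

Bit 0 is the 1st from the right.
  1100011010101
              ^
That bit is 1.

Answer: 1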